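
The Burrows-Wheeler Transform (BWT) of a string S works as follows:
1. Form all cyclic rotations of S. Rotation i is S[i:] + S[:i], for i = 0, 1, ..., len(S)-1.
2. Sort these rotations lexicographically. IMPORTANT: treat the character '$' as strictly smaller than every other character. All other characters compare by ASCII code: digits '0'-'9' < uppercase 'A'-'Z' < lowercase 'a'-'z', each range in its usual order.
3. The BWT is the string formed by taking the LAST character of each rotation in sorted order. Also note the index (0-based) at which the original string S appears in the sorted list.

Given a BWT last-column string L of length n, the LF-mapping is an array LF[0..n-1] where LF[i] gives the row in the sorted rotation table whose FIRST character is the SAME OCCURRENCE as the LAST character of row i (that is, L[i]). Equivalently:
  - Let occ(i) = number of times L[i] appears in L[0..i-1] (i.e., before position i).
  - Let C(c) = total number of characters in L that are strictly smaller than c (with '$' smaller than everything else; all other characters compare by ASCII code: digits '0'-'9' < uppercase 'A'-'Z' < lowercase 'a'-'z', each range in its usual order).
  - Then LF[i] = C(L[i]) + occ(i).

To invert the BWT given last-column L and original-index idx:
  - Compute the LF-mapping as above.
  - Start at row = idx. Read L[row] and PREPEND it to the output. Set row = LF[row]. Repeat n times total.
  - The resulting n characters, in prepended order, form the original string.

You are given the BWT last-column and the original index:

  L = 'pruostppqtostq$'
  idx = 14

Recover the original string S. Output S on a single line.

LF mapping: 3 8 14 1 9 11 4 5 6 12 2 10 13 7 0
Walk LF starting at row 14, prepending L[row]:
  step 1: row=14, L[14]='$', prepend. Next row=LF[14]=0
  step 2: row=0, L[0]='p', prepend. Next row=LF[0]=3
  step 3: row=3, L[3]='o', prepend. Next row=LF[3]=1
  step 4: row=1, L[1]='r', prepend. Next row=LF[1]=8
  step 5: row=8, L[8]='q', prepend. Next row=LF[8]=6
  step 6: row=6, L[6]='p', prepend. Next row=LF[6]=4
  step 7: row=4, L[4]='s', prepend. Next row=LF[4]=9
  step 8: row=9, L[9]='t', prepend. Next row=LF[9]=12
  step 9: row=12, L[12]='t', prepend. Next row=LF[12]=13
  step 10: row=13, L[13]='q', prepend. Next row=LF[13]=7
  step 11: row=7, L[7]='p', prepend. Next row=LF[7]=5
  step 12: row=5, L[5]='t', prepend. Next row=LF[5]=11
  step 13: row=11, L[11]='s', prepend. Next row=LF[11]=10
  step 14: row=10, L[10]='o', prepend. Next row=LF[10]=2
  step 15: row=2, L[2]='u', prepend. Next row=LF[2]=14
Reversed output: uostpqttspqrop$

Answer: uostpqttspqrop$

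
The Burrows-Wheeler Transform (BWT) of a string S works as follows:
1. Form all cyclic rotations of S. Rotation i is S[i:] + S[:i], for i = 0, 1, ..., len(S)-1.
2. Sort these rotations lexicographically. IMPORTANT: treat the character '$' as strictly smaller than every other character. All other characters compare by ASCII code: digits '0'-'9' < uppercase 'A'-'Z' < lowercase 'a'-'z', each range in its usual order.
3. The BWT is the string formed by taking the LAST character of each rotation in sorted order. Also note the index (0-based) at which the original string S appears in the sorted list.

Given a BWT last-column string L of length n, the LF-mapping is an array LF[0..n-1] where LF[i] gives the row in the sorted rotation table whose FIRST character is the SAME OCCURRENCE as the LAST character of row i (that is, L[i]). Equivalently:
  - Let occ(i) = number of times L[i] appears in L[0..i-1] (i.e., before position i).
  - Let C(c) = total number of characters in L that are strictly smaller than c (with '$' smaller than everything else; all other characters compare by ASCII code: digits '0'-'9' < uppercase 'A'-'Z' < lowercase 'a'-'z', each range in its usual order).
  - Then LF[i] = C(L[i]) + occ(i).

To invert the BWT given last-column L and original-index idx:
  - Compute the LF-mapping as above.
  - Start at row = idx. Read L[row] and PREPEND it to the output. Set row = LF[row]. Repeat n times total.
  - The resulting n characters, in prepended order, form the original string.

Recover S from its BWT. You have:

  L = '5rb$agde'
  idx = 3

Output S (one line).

Answer: badger5$

Derivation:
LF mapping: 1 7 3 0 2 6 4 5
Walk LF starting at row 3, prepending L[row]:
  step 1: row=3, L[3]='$', prepend. Next row=LF[3]=0
  step 2: row=0, L[0]='5', prepend. Next row=LF[0]=1
  step 3: row=1, L[1]='r', prepend. Next row=LF[1]=7
  step 4: row=7, L[7]='e', prepend. Next row=LF[7]=5
  step 5: row=5, L[5]='g', prepend. Next row=LF[5]=6
  step 6: row=6, L[6]='d', prepend. Next row=LF[6]=4
  step 7: row=4, L[4]='a', prepend. Next row=LF[4]=2
  step 8: row=2, L[2]='b', prepend. Next row=LF[2]=3
Reversed output: badger5$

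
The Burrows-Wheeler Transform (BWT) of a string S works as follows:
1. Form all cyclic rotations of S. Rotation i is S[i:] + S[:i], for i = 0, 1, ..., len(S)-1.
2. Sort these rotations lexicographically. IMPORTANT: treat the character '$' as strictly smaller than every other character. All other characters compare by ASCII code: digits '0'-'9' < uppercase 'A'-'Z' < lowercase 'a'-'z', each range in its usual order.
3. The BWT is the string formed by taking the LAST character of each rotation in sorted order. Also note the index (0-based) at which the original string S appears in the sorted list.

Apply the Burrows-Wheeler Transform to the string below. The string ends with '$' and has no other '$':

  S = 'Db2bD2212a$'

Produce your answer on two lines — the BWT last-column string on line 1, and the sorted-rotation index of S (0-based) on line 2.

All 11 rotations (rotation i = S[i:]+S[:i]):
  rot[0] = Db2bD2212a$
  rot[1] = b2bD2212a$D
  rot[2] = 2bD2212a$Db
  rot[3] = bD2212a$Db2
  rot[4] = D2212a$Db2b
  rot[5] = 2212a$Db2bD
  rot[6] = 212a$Db2bD2
  rot[7] = 12a$Db2bD22
  rot[8] = 2a$Db2bD221
  rot[9] = a$Db2bD2212
  rot[10] = $Db2bD2212a
Sorted (with $ < everything):
  sorted[0] = $Db2bD2212a  (last char: 'a')
  sorted[1] = 12a$Db2bD22  (last char: '2')
  sorted[2] = 212a$Db2bD2  (last char: '2')
  sorted[3] = 2212a$Db2bD  (last char: 'D')
  sorted[4] = 2a$Db2bD221  (last char: '1')
  sorted[5] = 2bD2212a$Db  (last char: 'b')
  sorted[6] = D2212a$Db2b  (last char: 'b')
  sorted[7] = Db2bD2212a$  (last char: '$')
  sorted[8] = a$Db2bD2212  (last char: '2')
  sorted[9] = b2bD2212a$D  (last char: 'D')
  sorted[10] = bD2212a$Db2  (last char: '2')
Last column: a22D1bb$2D2
Original string S is at sorted index 7

Answer: a22D1bb$2D2
7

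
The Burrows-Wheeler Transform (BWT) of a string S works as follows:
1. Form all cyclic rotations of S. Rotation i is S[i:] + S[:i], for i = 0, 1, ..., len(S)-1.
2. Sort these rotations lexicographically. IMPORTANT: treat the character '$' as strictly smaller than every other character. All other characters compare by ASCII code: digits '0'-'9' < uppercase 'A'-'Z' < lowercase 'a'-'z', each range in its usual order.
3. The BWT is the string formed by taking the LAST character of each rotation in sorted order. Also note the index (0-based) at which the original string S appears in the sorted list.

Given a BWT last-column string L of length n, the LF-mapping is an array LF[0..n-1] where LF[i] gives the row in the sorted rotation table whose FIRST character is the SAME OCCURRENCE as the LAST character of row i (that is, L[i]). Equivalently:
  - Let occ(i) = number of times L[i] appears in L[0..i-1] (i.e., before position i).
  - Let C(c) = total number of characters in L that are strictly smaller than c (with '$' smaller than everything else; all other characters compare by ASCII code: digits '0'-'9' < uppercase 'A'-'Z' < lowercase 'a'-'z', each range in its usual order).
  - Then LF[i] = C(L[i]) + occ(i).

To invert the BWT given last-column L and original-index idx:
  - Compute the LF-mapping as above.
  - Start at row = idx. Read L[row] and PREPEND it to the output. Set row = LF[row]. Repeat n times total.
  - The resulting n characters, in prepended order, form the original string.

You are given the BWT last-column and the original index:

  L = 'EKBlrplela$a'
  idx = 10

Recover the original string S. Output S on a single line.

LF mapping: 2 3 1 7 11 10 8 6 9 4 0 5
Walk LF starting at row 10, prepending L[row]:
  step 1: row=10, L[10]='$', prepend. Next row=LF[10]=0
  step 2: row=0, L[0]='E', prepend. Next row=LF[0]=2
  step 3: row=2, L[2]='B', prepend. Next row=LF[2]=1
  step 4: row=1, L[1]='K', prepend. Next row=LF[1]=3
  step 5: row=3, L[3]='l', prepend. Next row=LF[3]=7
  step 6: row=7, L[7]='e', prepend. Next row=LF[7]=6
  step 7: row=6, L[6]='l', prepend. Next row=LF[6]=8
  step 8: row=8, L[8]='l', prepend. Next row=LF[8]=9
  step 9: row=9, L[9]='a', prepend. Next row=LF[9]=4
  step 10: row=4, L[4]='r', prepend. Next row=LF[4]=11
  step 11: row=11, L[11]='a', prepend. Next row=LF[11]=5
  step 12: row=5, L[5]='p', prepend. Next row=LF[5]=10
Reversed output: parallelKBE$

Answer: parallelKBE$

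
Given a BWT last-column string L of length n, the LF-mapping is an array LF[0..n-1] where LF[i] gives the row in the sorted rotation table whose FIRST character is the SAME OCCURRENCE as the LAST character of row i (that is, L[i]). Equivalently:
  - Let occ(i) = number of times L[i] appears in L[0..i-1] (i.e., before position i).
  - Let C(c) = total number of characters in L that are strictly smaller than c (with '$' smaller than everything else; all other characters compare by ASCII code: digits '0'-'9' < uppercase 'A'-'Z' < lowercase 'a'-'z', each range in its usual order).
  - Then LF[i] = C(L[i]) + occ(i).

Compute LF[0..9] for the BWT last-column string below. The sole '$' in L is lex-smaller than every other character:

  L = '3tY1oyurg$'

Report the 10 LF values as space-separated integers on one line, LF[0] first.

Answer: 2 7 3 1 5 9 8 6 4 0

Derivation:
Char counts: '$':1, '1':1, '3':1, 'Y':1, 'g':1, 'o':1, 'r':1, 't':1, 'u':1, 'y':1
C (first-col start): C('$')=0, C('1')=1, C('3')=2, C('Y')=3, C('g')=4, C('o')=5, C('r')=6, C('t')=7, C('u')=8, C('y')=9
L[0]='3': occ=0, LF[0]=C('3')+0=2+0=2
L[1]='t': occ=0, LF[1]=C('t')+0=7+0=7
L[2]='Y': occ=0, LF[2]=C('Y')+0=3+0=3
L[3]='1': occ=0, LF[3]=C('1')+0=1+0=1
L[4]='o': occ=0, LF[4]=C('o')+0=5+0=5
L[5]='y': occ=0, LF[5]=C('y')+0=9+0=9
L[6]='u': occ=0, LF[6]=C('u')+0=8+0=8
L[7]='r': occ=0, LF[7]=C('r')+0=6+0=6
L[8]='g': occ=0, LF[8]=C('g')+0=4+0=4
L[9]='$': occ=0, LF[9]=C('$')+0=0+0=0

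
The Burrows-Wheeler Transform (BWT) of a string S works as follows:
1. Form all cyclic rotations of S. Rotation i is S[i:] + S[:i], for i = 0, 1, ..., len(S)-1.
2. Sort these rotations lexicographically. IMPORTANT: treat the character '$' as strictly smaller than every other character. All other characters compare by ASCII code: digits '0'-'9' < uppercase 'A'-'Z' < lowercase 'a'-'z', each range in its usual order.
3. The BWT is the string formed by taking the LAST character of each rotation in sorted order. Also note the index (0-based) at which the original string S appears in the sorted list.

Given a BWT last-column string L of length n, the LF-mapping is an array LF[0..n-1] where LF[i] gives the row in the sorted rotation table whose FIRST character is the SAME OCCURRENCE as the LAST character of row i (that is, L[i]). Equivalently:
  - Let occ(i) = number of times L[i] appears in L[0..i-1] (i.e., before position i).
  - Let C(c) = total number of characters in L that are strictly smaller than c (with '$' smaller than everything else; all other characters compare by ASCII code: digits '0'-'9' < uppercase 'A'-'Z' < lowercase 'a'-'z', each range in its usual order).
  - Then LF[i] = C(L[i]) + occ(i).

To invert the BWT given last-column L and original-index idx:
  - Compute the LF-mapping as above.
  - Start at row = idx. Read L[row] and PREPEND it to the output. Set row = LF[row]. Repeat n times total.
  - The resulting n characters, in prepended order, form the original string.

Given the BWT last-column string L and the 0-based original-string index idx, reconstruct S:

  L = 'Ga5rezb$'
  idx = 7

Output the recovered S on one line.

Answer: zebra5G$

Derivation:
LF mapping: 2 3 1 6 5 7 4 0
Walk LF starting at row 7, prepending L[row]:
  step 1: row=7, L[7]='$', prepend. Next row=LF[7]=0
  step 2: row=0, L[0]='G', prepend. Next row=LF[0]=2
  step 3: row=2, L[2]='5', prepend. Next row=LF[2]=1
  step 4: row=1, L[1]='a', prepend. Next row=LF[1]=3
  step 5: row=3, L[3]='r', prepend. Next row=LF[3]=6
  step 6: row=6, L[6]='b', prepend. Next row=LF[6]=4
  step 7: row=4, L[4]='e', prepend. Next row=LF[4]=5
  step 8: row=5, L[5]='z', prepend. Next row=LF[5]=7
Reversed output: zebra5G$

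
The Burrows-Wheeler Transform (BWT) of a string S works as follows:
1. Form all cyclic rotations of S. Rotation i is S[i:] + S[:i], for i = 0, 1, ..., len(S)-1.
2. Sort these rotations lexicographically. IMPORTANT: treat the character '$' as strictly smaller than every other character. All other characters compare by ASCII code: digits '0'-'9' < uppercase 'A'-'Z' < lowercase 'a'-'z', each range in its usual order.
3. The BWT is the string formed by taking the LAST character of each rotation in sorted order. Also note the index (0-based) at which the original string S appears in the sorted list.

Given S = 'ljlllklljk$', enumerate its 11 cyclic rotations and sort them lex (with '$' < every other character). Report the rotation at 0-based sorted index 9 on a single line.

Answer: llklljk$ljl

Derivation:
All 11 rotations (rotation i = S[i:]+S[:i]):
  rot[0] = ljlllklljk$
  rot[1] = jlllklljk$l
  rot[2] = lllklljk$lj
  rot[3] = llklljk$ljl
  rot[4] = lklljk$ljll
  rot[5] = klljk$ljlll
  rot[6] = lljk$ljlllk
  rot[7] = ljk$ljlllkl
  rot[8] = jk$ljlllkll
  rot[9] = k$ljlllkllj
  rot[10] = $ljlllklljk
Sorted (with $ < everything):
  sorted[0] = $ljlllklljk
  sorted[1] = jk$ljlllkll
  sorted[2] = jlllklljk$l
  sorted[3] = k$ljlllkllj
  sorted[4] = klljk$ljlll
  sorted[5] = ljk$ljlllkl
  sorted[6] = ljlllklljk$
  sorted[7] = lklljk$ljll
  sorted[8] = lljk$ljlllk
  sorted[9] = llklljk$ljl
  sorted[10] = lllklljk$lj
sorted[9] = llklljk$ljl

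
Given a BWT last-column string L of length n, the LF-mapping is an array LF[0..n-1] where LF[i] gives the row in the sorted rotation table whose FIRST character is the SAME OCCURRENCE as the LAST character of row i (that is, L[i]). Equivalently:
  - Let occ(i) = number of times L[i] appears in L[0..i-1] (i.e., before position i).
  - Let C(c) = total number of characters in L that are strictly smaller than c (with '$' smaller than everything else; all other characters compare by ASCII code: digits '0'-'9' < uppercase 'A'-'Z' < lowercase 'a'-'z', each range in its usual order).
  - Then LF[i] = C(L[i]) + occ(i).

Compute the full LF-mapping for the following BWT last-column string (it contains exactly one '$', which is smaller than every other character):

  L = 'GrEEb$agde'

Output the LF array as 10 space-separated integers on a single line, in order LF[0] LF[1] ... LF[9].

Answer: 3 9 1 2 5 0 4 8 6 7

Derivation:
Char counts: '$':1, 'E':2, 'G':1, 'a':1, 'b':1, 'd':1, 'e':1, 'g':1, 'r':1
C (first-col start): C('$')=0, C('E')=1, C('G')=3, C('a')=4, C('b')=5, C('d')=6, C('e')=7, C('g')=8, C('r')=9
L[0]='G': occ=0, LF[0]=C('G')+0=3+0=3
L[1]='r': occ=0, LF[1]=C('r')+0=9+0=9
L[2]='E': occ=0, LF[2]=C('E')+0=1+0=1
L[3]='E': occ=1, LF[3]=C('E')+1=1+1=2
L[4]='b': occ=0, LF[4]=C('b')+0=5+0=5
L[5]='$': occ=0, LF[5]=C('$')+0=0+0=0
L[6]='a': occ=0, LF[6]=C('a')+0=4+0=4
L[7]='g': occ=0, LF[7]=C('g')+0=8+0=8
L[8]='d': occ=0, LF[8]=C('d')+0=6+0=6
L[9]='e': occ=0, LF[9]=C('e')+0=7+0=7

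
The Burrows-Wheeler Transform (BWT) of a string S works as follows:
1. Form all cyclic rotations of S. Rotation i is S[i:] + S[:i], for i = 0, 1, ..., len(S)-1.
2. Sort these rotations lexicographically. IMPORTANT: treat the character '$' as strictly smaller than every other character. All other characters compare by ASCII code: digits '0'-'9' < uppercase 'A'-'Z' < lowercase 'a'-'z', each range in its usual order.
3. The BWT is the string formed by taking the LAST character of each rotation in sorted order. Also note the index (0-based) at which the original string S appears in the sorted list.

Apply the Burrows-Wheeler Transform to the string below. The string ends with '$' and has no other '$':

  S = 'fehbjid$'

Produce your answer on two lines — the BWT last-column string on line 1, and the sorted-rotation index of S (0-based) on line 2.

Answer: dhif$ejb
4

Derivation:
All 8 rotations (rotation i = S[i:]+S[:i]):
  rot[0] = fehbjid$
  rot[1] = ehbjid$f
  rot[2] = hbjid$fe
  rot[3] = bjid$feh
  rot[4] = jid$fehb
  rot[5] = id$fehbj
  rot[6] = d$fehbji
  rot[7] = $fehbjid
Sorted (with $ < everything):
  sorted[0] = $fehbjid  (last char: 'd')
  sorted[1] = bjid$feh  (last char: 'h')
  sorted[2] = d$fehbji  (last char: 'i')
  sorted[3] = ehbjid$f  (last char: 'f')
  sorted[4] = fehbjid$  (last char: '$')
  sorted[5] = hbjid$fe  (last char: 'e')
  sorted[6] = id$fehbj  (last char: 'j')
  sorted[7] = jid$fehb  (last char: 'b')
Last column: dhif$ejb
Original string S is at sorted index 4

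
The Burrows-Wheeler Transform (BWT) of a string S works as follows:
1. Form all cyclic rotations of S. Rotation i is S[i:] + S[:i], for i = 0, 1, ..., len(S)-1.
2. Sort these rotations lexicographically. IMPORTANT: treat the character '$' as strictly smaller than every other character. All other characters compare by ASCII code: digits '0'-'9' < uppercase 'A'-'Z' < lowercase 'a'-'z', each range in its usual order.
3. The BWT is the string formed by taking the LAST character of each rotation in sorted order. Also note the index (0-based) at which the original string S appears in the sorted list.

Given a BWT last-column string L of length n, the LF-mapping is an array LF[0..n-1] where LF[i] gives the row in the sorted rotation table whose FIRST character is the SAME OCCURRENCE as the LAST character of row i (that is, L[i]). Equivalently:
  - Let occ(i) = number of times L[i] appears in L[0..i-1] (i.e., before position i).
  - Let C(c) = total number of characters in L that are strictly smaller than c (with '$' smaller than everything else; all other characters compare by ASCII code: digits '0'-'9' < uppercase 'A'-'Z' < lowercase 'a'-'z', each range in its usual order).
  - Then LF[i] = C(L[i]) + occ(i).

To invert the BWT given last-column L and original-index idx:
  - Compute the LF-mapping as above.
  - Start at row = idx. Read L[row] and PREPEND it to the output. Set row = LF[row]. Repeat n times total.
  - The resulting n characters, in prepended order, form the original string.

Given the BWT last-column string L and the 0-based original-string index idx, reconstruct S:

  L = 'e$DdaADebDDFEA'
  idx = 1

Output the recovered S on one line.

Answer: ADaDDbFdDAeEe$

Derivation:
LF mapping: 12 0 3 11 9 1 4 13 10 5 6 8 7 2
Walk LF starting at row 1, prepending L[row]:
  step 1: row=1, L[1]='$', prepend. Next row=LF[1]=0
  step 2: row=0, L[0]='e', prepend. Next row=LF[0]=12
  step 3: row=12, L[12]='E', prepend. Next row=LF[12]=7
  step 4: row=7, L[7]='e', prepend. Next row=LF[7]=13
  step 5: row=13, L[13]='A', prepend. Next row=LF[13]=2
  step 6: row=2, L[2]='D', prepend. Next row=LF[2]=3
  step 7: row=3, L[3]='d', prepend. Next row=LF[3]=11
  step 8: row=11, L[11]='F', prepend. Next row=LF[11]=8
  step 9: row=8, L[8]='b', prepend. Next row=LF[8]=10
  step 10: row=10, L[10]='D', prepend. Next row=LF[10]=6
  step 11: row=6, L[6]='D', prepend. Next row=LF[6]=4
  step 12: row=4, L[4]='a', prepend. Next row=LF[4]=9
  step 13: row=9, L[9]='D', prepend. Next row=LF[9]=5
  step 14: row=5, L[5]='A', prepend. Next row=LF[5]=1
Reversed output: ADaDDbFdDAeEe$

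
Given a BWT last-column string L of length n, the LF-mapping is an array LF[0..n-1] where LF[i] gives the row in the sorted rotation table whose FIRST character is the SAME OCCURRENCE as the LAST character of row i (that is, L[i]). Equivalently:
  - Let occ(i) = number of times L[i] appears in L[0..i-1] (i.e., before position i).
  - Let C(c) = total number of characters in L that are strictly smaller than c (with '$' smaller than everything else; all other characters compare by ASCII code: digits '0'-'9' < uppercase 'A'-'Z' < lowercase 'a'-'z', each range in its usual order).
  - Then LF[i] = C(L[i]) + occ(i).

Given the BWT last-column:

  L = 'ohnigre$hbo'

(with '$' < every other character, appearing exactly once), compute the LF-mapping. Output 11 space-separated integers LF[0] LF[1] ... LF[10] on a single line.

Answer: 8 4 7 6 3 10 2 0 5 1 9

Derivation:
Char counts: '$':1, 'b':1, 'e':1, 'g':1, 'h':2, 'i':1, 'n':1, 'o':2, 'r':1
C (first-col start): C('$')=0, C('b')=1, C('e')=2, C('g')=3, C('h')=4, C('i')=6, C('n')=7, C('o')=8, C('r')=10
L[0]='o': occ=0, LF[0]=C('o')+0=8+0=8
L[1]='h': occ=0, LF[1]=C('h')+0=4+0=4
L[2]='n': occ=0, LF[2]=C('n')+0=7+0=7
L[3]='i': occ=0, LF[3]=C('i')+0=6+0=6
L[4]='g': occ=0, LF[4]=C('g')+0=3+0=3
L[5]='r': occ=0, LF[5]=C('r')+0=10+0=10
L[6]='e': occ=0, LF[6]=C('e')+0=2+0=2
L[7]='$': occ=0, LF[7]=C('$')+0=0+0=0
L[8]='h': occ=1, LF[8]=C('h')+1=4+1=5
L[9]='b': occ=0, LF[9]=C('b')+0=1+0=1
L[10]='o': occ=1, LF[10]=C('o')+1=8+1=9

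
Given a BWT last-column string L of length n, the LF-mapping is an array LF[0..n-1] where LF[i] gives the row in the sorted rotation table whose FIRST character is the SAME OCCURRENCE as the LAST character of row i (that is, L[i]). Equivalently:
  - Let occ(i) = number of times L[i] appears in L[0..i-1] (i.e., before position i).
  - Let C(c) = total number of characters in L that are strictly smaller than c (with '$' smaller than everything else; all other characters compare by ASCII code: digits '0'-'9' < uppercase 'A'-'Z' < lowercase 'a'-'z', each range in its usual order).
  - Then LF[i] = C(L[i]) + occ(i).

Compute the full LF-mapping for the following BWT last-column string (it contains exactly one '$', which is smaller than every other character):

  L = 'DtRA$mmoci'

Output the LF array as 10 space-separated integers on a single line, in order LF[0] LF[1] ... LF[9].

Answer: 2 9 3 1 0 6 7 8 4 5

Derivation:
Char counts: '$':1, 'A':1, 'D':1, 'R':1, 'c':1, 'i':1, 'm':2, 'o':1, 't':1
C (first-col start): C('$')=0, C('A')=1, C('D')=2, C('R')=3, C('c')=4, C('i')=5, C('m')=6, C('o')=8, C('t')=9
L[0]='D': occ=0, LF[0]=C('D')+0=2+0=2
L[1]='t': occ=0, LF[1]=C('t')+0=9+0=9
L[2]='R': occ=0, LF[2]=C('R')+0=3+0=3
L[3]='A': occ=0, LF[3]=C('A')+0=1+0=1
L[4]='$': occ=0, LF[4]=C('$')+0=0+0=0
L[5]='m': occ=0, LF[5]=C('m')+0=6+0=6
L[6]='m': occ=1, LF[6]=C('m')+1=6+1=7
L[7]='o': occ=0, LF[7]=C('o')+0=8+0=8
L[8]='c': occ=0, LF[8]=C('c')+0=4+0=4
L[9]='i': occ=0, LF[9]=C('i')+0=5+0=5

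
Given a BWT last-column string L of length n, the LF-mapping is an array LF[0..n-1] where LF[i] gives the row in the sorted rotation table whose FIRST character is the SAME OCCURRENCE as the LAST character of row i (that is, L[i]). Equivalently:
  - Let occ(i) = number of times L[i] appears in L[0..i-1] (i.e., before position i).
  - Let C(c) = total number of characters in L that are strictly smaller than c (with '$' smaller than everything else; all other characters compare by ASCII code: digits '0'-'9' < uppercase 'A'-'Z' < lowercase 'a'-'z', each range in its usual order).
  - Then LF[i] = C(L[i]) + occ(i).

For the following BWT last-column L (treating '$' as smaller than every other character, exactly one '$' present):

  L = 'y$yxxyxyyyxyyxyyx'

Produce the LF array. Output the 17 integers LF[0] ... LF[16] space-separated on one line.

Char counts: '$':1, 'x':6, 'y':10
C (first-col start): C('$')=0, C('x')=1, C('y')=7
L[0]='y': occ=0, LF[0]=C('y')+0=7+0=7
L[1]='$': occ=0, LF[1]=C('$')+0=0+0=0
L[2]='y': occ=1, LF[2]=C('y')+1=7+1=8
L[3]='x': occ=0, LF[3]=C('x')+0=1+0=1
L[4]='x': occ=1, LF[4]=C('x')+1=1+1=2
L[5]='y': occ=2, LF[5]=C('y')+2=7+2=9
L[6]='x': occ=2, LF[6]=C('x')+2=1+2=3
L[7]='y': occ=3, LF[7]=C('y')+3=7+3=10
L[8]='y': occ=4, LF[8]=C('y')+4=7+4=11
L[9]='y': occ=5, LF[9]=C('y')+5=7+5=12
L[10]='x': occ=3, LF[10]=C('x')+3=1+3=4
L[11]='y': occ=6, LF[11]=C('y')+6=7+6=13
L[12]='y': occ=7, LF[12]=C('y')+7=7+7=14
L[13]='x': occ=4, LF[13]=C('x')+4=1+4=5
L[14]='y': occ=8, LF[14]=C('y')+8=7+8=15
L[15]='y': occ=9, LF[15]=C('y')+9=7+9=16
L[16]='x': occ=5, LF[16]=C('x')+5=1+5=6

Answer: 7 0 8 1 2 9 3 10 11 12 4 13 14 5 15 16 6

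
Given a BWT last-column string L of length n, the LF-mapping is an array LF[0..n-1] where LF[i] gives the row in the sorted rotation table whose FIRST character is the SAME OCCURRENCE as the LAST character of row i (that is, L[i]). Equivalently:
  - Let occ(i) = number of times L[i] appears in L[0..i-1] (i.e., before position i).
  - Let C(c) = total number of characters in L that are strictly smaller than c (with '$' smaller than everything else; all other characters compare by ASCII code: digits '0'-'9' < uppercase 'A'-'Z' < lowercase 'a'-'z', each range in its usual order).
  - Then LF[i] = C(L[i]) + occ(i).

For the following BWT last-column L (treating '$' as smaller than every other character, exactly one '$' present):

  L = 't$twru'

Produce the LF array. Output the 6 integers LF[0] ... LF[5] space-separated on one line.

Char counts: '$':1, 'r':1, 't':2, 'u':1, 'w':1
C (first-col start): C('$')=0, C('r')=1, C('t')=2, C('u')=4, C('w')=5
L[0]='t': occ=0, LF[0]=C('t')+0=2+0=2
L[1]='$': occ=0, LF[1]=C('$')+0=0+0=0
L[2]='t': occ=1, LF[2]=C('t')+1=2+1=3
L[3]='w': occ=0, LF[3]=C('w')+0=5+0=5
L[4]='r': occ=0, LF[4]=C('r')+0=1+0=1
L[5]='u': occ=0, LF[5]=C('u')+0=4+0=4

Answer: 2 0 3 5 1 4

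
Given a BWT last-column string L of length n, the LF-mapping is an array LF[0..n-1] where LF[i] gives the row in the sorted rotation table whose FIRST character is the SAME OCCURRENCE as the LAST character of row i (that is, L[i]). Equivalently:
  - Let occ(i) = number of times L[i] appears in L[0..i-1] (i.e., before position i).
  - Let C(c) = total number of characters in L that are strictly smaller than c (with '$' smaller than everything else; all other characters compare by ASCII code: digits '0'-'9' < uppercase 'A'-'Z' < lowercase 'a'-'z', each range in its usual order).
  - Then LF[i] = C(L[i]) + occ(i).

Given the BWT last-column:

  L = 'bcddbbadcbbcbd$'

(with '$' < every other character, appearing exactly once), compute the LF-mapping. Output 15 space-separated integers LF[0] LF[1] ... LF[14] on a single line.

Char counts: '$':1, 'a':1, 'b':6, 'c':3, 'd':4
C (first-col start): C('$')=0, C('a')=1, C('b')=2, C('c')=8, C('d')=11
L[0]='b': occ=0, LF[0]=C('b')+0=2+0=2
L[1]='c': occ=0, LF[1]=C('c')+0=8+0=8
L[2]='d': occ=0, LF[2]=C('d')+0=11+0=11
L[3]='d': occ=1, LF[3]=C('d')+1=11+1=12
L[4]='b': occ=1, LF[4]=C('b')+1=2+1=3
L[5]='b': occ=2, LF[5]=C('b')+2=2+2=4
L[6]='a': occ=0, LF[6]=C('a')+0=1+0=1
L[7]='d': occ=2, LF[7]=C('d')+2=11+2=13
L[8]='c': occ=1, LF[8]=C('c')+1=8+1=9
L[9]='b': occ=3, LF[9]=C('b')+3=2+3=5
L[10]='b': occ=4, LF[10]=C('b')+4=2+4=6
L[11]='c': occ=2, LF[11]=C('c')+2=8+2=10
L[12]='b': occ=5, LF[12]=C('b')+5=2+5=7
L[13]='d': occ=3, LF[13]=C('d')+3=11+3=14
L[14]='$': occ=0, LF[14]=C('$')+0=0+0=0

Answer: 2 8 11 12 3 4 1 13 9 5 6 10 7 14 0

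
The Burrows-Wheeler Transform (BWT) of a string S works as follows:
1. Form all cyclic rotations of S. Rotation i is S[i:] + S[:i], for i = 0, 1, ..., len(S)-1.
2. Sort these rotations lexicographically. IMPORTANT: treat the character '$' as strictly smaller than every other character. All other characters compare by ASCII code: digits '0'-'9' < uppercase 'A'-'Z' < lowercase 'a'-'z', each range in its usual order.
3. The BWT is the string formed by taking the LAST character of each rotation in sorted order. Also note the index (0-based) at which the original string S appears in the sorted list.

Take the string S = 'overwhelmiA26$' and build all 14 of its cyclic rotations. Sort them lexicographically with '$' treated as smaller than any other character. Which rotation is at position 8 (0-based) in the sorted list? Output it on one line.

Answer: lmiA26$overwhe

Derivation:
All 14 rotations (rotation i = S[i:]+S[:i]):
  rot[0] = overwhelmiA26$
  rot[1] = verwhelmiA26$o
  rot[2] = erwhelmiA26$ov
  rot[3] = rwhelmiA26$ove
  rot[4] = whelmiA26$over
  rot[5] = helmiA26$overw
  rot[6] = elmiA26$overwh
  rot[7] = lmiA26$overwhe
  rot[8] = miA26$overwhel
  rot[9] = iA26$overwhelm
  rot[10] = A26$overwhelmi
  rot[11] = 26$overwhelmiA
  rot[12] = 6$overwhelmiA2
  rot[13] = $overwhelmiA26
Sorted (with $ < everything):
  sorted[0] = $overwhelmiA26
  sorted[1] = 26$overwhelmiA
  sorted[2] = 6$overwhelmiA2
  sorted[3] = A26$overwhelmi
  sorted[4] = elmiA26$overwh
  sorted[5] = erwhelmiA26$ov
  sorted[6] = helmiA26$overw
  sorted[7] = iA26$overwhelm
  sorted[8] = lmiA26$overwhe
  sorted[9] = miA26$overwhel
  sorted[10] = overwhelmiA26$
  sorted[11] = rwhelmiA26$ove
  sorted[12] = verwhelmiA26$o
  sorted[13] = whelmiA26$over
sorted[8] = lmiA26$overwhe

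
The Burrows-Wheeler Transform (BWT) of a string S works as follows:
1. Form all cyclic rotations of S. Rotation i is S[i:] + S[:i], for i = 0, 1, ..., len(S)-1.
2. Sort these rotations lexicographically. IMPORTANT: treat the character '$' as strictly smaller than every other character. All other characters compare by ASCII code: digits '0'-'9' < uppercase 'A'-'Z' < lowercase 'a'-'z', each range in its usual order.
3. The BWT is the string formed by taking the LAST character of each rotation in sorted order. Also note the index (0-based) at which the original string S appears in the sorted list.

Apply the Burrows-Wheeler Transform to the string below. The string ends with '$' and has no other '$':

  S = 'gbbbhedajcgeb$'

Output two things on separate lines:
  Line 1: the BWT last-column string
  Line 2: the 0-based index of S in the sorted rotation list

All 14 rotations (rotation i = S[i:]+S[:i]):
  rot[0] = gbbbhedajcgeb$
  rot[1] = bbbhedajcgeb$g
  rot[2] = bbhedajcgeb$gb
  rot[3] = bhedajcgeb$gbb
  rot[4] = hedajcgeb$gbbb
  rot[5] = edajcgeb$gbbbh
  rot[6] = dajcgeb$gbbbhe
  rot[7] = ajcgeb$gbbbhed
  rot[8] = jcgeb$gbbbheda
  rot[9] = cgeb$gbbbhedaj
  rot[10] = geb$gbbbhedajc
  rot[11] = eb$gbbbhedajcg
  rot[12] = b$gbbbhedajcge
  rot[13] = $gbbbhedajcgeb
Sorted (with $ < everything):
  sorted[0] = $gbbbhedajcgeb  (last char: 'b')
  sorted[1] = ajcgeb$gbbbhed  (last char: 'd')
  sorted[2] = b$gbbbhedajcge  (last char: 'e')
  sorted[3] = bbbhedajcgeb$g  (last char: 'g')
  sorted[4] = bbhedajcgeb$gb  (last char: 'b')
  sorted[5] = bhedajcgeb$gbb  (last char: 'b')
  sorted[6] = cgeb$gbbbhedaj  (last char: 'j')
  sorted[7] = dajcgeb$gbbbhe  (last char: 'e')
  sorted[8] = eb$gbbbhedajcg  (last char: 'g')
  sorted[9] = edajcgeb$gbbbh  (last char: 'h')
  sorted[10] = gbbbhedajcgeb$  (last char: '$')
  sorted[11] = geb$gbbbhedajc  (last char: 'c')
  sorted[12] = hedajcgeb$gbbb  (last char: 'b')
  sorted[13] = jcgeb$gbbbheda  (last char: 'a')
Last column: bdegbbjegh$cba
Original string S is at sorted index 10

Answer: bdegbbjegh$cba
10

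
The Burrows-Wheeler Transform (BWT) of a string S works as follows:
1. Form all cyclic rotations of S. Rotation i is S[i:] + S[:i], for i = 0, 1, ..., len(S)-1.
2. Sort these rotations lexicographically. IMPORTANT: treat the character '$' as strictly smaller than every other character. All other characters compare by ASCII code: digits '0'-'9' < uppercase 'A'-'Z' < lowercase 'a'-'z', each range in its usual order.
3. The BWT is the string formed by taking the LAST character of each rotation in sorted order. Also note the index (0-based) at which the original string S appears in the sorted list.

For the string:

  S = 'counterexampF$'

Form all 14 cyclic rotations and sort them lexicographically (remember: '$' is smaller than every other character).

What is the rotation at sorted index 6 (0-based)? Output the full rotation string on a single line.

Answer: mpF$counterexa

Derivation:
All 14 rotations (rotation i = S[i:]+S[:i]):
  rot[0] = counterexampF$
  rot[1] = ounterexampF$c
  rot[2] = unterexampF$co
  rot[3] = nterexampF$cou
  rot[4] = terexampF$coun
  rot[5] = erexampF$count
  rot[6] = rexampF$counte
  rot[7] = exampF$counter
  rot[8] = xampF$countere
  rot[9] = ampF$counterex
  rot[10] = mpF$counterexa
  rot[11] = pF$counterexam
  rot[12] = F$counterexamp
  rot[13] = $counterexampF
Sorted (with $ < everything):
  sorted[0] = $counterexampF
  sorted[1] = F$counterexamp
  sorted[2] = ampF$counterex
  sorted[3] = counterexampF$
  sorted[4] = erexampF$count
  sorted[5] = exampF$counter
  sorted[6] = mpF$counterexa
  sorted[7] = nterexampF$cou
  sorted[8] = ounterexampF$c
  sorted[9] = pF$counterexam
  sorted[10] = rexampF$counte
  sorted[11] = terexampF$coun
  sorted[12] = unterexampF$co
  sorted[13] = xampF$countere
sorted[6] = mpF$counterexa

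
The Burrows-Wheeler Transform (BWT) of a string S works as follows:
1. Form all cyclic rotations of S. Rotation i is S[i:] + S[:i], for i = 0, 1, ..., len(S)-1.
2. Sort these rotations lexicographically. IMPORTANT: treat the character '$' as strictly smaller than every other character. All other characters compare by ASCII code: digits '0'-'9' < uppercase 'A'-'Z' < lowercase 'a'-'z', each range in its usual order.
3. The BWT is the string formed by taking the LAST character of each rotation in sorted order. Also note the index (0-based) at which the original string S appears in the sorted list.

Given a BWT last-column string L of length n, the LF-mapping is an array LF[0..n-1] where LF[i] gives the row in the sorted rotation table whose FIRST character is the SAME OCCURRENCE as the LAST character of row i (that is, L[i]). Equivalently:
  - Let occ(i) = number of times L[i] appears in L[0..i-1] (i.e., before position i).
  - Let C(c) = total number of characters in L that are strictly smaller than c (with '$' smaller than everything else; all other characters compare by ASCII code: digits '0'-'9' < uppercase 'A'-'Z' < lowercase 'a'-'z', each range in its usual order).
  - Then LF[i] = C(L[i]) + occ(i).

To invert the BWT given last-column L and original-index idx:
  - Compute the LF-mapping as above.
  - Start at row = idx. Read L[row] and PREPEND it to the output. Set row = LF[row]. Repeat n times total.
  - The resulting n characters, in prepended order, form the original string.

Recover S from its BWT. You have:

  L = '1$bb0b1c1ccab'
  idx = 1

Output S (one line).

Answer: 01bacbccb1b1$

Derivation:
LF mapping: 2 0 6 7 1 8 3 10 4 11 12 5 9
Walk LF starting at row 1, prepending L[row]:
  step 1: row=1, L[1]='$', prepend. Next row=LF[1]=0
  step 2: row=0, L[0]='1', prepend. Next row=LF[0]=2
  step 3: row=2, L[2]='b', prepend. Next row=LF[2]=6
  step 4: row=6, L[6]='1', prepend. Next row=LF[6]=3
  step 5: row=3, L[3]='b', prepend. Next row=LF[3]=7
  step 6: row=7, L[7]='c', prepend. Next row=LF[7]=10
  step 7: row=10, L[10]='c', prepend. Next row=LF[10]=12
  step 8: row=12, L[12]='b', prepend. Next row=LF[12]=9
  step 9: row=9, L[9]='c', prepend. Next row=LF[9]=11
  step 10: row=11, L[11]='a', prepend. Next row=LF[11]=5
  step 11: row=5, L[5]='b', prepend. Next row=LF[5]=8
  step 12: row=8, L[8]='1', prepend. Next row=LF[8]=4
  step 13: row=4, L[4]='0', prepend. Next row=LF[4]=1
Reversed output: 01bacbccb1b1$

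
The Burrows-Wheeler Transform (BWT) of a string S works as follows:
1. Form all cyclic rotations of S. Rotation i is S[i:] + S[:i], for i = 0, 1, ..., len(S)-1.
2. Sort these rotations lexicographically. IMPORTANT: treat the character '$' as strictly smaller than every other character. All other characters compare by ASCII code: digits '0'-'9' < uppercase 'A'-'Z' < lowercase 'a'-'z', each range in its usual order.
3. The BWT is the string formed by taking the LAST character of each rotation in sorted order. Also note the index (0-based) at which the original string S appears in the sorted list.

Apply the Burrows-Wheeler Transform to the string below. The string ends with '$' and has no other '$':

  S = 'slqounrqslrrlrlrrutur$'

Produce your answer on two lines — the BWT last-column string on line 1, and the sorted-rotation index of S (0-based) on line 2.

Answer: rsrsruqlrurlnllr$quotr
16

Derivation:
All 22 rotations (rotation i = S[i:]+S[:i]):
  rot[0] = slqounrqslrrlrlrrutur$
  rot[1] = lqounrqslrrlrlrrutur$s
  rot[2] = qounrqslrrlrlrrutur$sl
  rot[3] = ounrqslrrlrlrrutur$slq
  rot[4] = unrqslrrlrlrrutur$slqo
  rot[5] = nrqslrrlrlrrutur$slqou
  rot[6] = rqslrrlrlrrutur$slqoun
  rot[7] = qslrrlrlrrutur$slqounr
  rot[8] = slrrlrlrrutur$slqounrq
  rot[9] = lrrlrlrrutur$slqounrqs
  rot[10] = rrlrlrrutur$slqounrqsl
  rot[11] = rlrlrrutur$slqounrqslr
  rot[12] = lrlrrutur$slqounrqslrr
  rot[13] = rlrrutur$slqounrqslrrl
  rot[14] = lrrutur$slqounrqslrrlr
  rot[15] = rrutur$slqounrqslrrlrl
  rot[16] = rutur$slqounrqslrrlrlr
  rot[17] = utur$slqounrqslrrlrlrr
  rot[18] = tur$slqounrqslrrlrlrru
  rot[19] = ur$slqounrqslrrlrlrrut
  rot[20] = r$slqounrqslrrlrlrrutu
  rot[21] = $slqounrqslrrlrlrrutur
Sorted (with $ < everything):
  sorted[0] = $slqounrqslrrlrlrrutur  (last char: 'r')
  sorted[1] = lqounrqslrrlrlrrutur$s  (last char: 's')
  sorted[2] = lrlrrutur$slqounrqslrr  (last char: 'r')
  sorted[3] = lrrlrlrrutur$slqounrqs  (last char: 's')
  sorted[4] = lrrutur$slqounrqslrrlr  (last char: 'r')
  sorted[5] = nrqslrrlrlrrutur$slqou  (last char: 'u')
  sorted[6] = ounrqslrrlrlrrutur$slq  (last char: 'q')
  sorted[7] = qounrqslrrlrlrrutur$sl  (last char: 'l')
  sorted[8] = qslrrlrlrrutur$slqounr  (last char: 'r')
  sorted[9] = r$slqounrqslrrlrlrrutu  (last char: 'u')
  sorted[10] = rlrlrrutur$slqounrqslr  (last char: 'r')
  sorted[11] = rlrrutur$slqounrqslrrl  (last char: 'l')
  sorted[12] = rqslrrlrlrrutur$slqoun  (last char: 'n')
  sorted[13] = rrlrlrrutur$slqounrqsl  (last char: 'l')
  sorted[14] = rrutur$slqounrqslrrlrl  (last char: 'l')
  sorted[15] = rutur$slqounrqslrrlrlr  (last char: 'r')
  sorted[16] = slqounrqslrrlrlrrutur$  (last char: '$')
  sorted[17] = slrrlrlrrutur$slqounrq  (last char: 'q')
  sorted[18] = tur$slqounrqslrrlrlrru  (last char: 'u')
  sorted[19] = unrqslrrlrlrrutur$slqo  (last char: 'o')
  sorted[20] = ur$slqounrqslrrlrlrrut  (last char: 't')
  sorted[21] = utur$slqounrqslrrlrlrr  (last char: 'r')
Last column: rsrsruqlrurlnllr$quotr
Original string S is at sorted index 16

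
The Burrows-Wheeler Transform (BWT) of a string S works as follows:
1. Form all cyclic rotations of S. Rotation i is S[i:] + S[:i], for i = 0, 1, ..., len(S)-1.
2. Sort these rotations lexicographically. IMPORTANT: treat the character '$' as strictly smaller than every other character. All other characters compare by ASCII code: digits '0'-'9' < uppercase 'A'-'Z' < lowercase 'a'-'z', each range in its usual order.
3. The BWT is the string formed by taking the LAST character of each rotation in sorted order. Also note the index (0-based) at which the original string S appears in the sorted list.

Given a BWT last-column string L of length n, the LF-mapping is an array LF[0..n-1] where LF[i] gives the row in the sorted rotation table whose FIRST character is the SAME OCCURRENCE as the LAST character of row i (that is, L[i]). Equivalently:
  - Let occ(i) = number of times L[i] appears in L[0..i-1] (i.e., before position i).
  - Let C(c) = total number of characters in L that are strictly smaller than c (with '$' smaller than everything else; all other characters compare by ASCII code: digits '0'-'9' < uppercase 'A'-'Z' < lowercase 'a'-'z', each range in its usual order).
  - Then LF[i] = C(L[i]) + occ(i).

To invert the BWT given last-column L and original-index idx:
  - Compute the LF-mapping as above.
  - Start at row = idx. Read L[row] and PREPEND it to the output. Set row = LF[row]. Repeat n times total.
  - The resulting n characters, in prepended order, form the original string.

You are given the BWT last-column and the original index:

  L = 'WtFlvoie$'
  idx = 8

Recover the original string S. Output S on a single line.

LF mapping: 2 7 1 5 8 6 4 3 0
Walk LF starting at row 8, prepending L[row]:
  step 1: row=8, L[8]='$', prepend. Next row=LF[8]=0
  step 2: row=0, L[0]='W', prepend. Next row=LF[0]=2
  step 3: row=2, L[2]='F', prepend. Next row=LF[2]=1
  step 4: row=1, L[1]='t', prepend. Next row=LF[1]=7
  step 5: row=7, L[7]='e', prepend. Next row=LF[7]=3
  step 6: row=3, L[3]='l', prepend. Next row=LF[3]=5
  step 7: row=5, L[5]='o', prepend. Next row=LF[5]=6
  step 8: row=6, L[6]='i', prepend. Next row=LF[6]=4
  step 9: row=4, L[4]='v', prepend. Next row=LF[4]=8
Reversed output: violetFW$

Answer: violetFW$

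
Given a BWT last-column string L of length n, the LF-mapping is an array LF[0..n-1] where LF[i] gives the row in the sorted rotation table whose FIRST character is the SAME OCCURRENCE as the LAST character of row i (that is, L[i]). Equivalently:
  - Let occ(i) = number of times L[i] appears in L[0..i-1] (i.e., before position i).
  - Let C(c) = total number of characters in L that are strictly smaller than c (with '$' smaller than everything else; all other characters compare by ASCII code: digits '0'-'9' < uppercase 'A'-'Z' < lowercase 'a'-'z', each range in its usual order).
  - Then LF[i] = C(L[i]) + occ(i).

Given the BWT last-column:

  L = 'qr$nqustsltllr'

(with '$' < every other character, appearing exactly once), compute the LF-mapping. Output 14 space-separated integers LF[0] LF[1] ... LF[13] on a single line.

Answer: 5 7 0 4 6 13 9 11 10 1 12 2 3 8

Derivation:
Char counts: '$':1, 'l':3, 'n':1, 'q':2, 'r':2, 's':2, 't':2, 'u':1
C (first-col start): C('$')=0, C('l')=1, C('n')=4, C('q')=5, C('r')=7, C('s')=9, C('t')=11, C('u')=13
L[0]='q': occ=0, LF[0]=C('q')+0=5+0=5
L[1]='r': occ=0, LF[1]=C('r')+0=7+0=7
L[2]='$': occ=0, LF[2]=C('$')+0=0+0=0
L[3]='n': occ=0, LF[3]=C('n')+0=4+0=4
L[4]='q': occ=1, LF[4]=C('q')+1=5+1=6
L[5]='u': occ=0, LF[5]=C('u')+0=13+0=13
L[6]='s': occ=0, LF[6]=C('s')+0=9+0=9
L[7]='t': occ=0, LF[7]=C('t')+0=11+0=11
L[8]='s': occ=1, LF[8]=C('s')+1=9+1=10
L[9]='l': occ=0, LF[9]=C('l')+0=1+0=1
L[10]='t': occ=1, LF[10]=C('t')+1=11+1=12
L[11]='l': occ=1, LF[11]=C('l')+1=1+1=2
L[12]='l': occ=2, LF[12]=C('l')+2=1+2=3
L[13]='r': occ=1, LF[13]=C('r')+1=7+1=8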